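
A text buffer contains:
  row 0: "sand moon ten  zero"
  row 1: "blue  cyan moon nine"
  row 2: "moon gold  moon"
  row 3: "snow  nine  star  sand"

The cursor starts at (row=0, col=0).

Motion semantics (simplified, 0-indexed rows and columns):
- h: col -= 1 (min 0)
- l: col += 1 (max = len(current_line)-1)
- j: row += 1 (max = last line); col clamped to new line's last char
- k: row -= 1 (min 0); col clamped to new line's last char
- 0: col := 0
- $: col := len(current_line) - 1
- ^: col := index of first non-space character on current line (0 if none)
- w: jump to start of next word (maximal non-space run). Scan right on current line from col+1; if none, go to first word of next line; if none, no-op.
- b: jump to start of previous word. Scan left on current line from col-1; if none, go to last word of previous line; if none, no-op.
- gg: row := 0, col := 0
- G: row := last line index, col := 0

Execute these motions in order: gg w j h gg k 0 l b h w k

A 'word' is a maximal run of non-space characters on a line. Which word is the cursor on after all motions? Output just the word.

After 1 (gg): row=0 col=0 char='s'
After 2 (w): row=0 col=5 char='m'
After 3 (j): row=1 col=5 char='_'
After 4 (h): row=1 col=4 char='_'
After 5 (gg): row=0 col=0 char='s'
After 6 (k): row=0 col=0 char='s'
After 7 (0): row=0 col=0 char='s'
After 8 (l): row=0 col=1 char='a'
After 9 (b): row=0 col=0 char='s'
After 10 (h): row=0 col=0 char='s'
After 11 (w): row=0 col=5 char='m'
After 12 (k): row=0 col=5 char='m'

Answer: moon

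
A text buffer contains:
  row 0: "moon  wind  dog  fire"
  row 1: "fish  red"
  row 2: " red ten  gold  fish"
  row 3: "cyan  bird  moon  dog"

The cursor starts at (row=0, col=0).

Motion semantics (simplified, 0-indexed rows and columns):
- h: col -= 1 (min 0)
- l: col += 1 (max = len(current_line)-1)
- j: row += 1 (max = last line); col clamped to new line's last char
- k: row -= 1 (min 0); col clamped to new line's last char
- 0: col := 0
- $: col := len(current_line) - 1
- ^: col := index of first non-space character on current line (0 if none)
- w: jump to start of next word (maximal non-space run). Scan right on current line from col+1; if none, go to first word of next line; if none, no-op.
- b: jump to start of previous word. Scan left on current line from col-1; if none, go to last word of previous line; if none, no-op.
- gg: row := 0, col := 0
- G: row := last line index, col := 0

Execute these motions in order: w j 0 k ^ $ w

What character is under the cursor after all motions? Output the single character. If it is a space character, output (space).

After 1 (w): row=0 col=6 char='w'
After 2 (j): row=1 col=6 char='r'
After 3 (0): row=1 col=0 char='f'
After 4 (k): row=0 col=0 char='m'
After 5 (^): row=0 col=0 char='m'
After 6 ($): row=0 col=20 char='e'
After 7 (w): row=1 col=0 char='f'

Answer: f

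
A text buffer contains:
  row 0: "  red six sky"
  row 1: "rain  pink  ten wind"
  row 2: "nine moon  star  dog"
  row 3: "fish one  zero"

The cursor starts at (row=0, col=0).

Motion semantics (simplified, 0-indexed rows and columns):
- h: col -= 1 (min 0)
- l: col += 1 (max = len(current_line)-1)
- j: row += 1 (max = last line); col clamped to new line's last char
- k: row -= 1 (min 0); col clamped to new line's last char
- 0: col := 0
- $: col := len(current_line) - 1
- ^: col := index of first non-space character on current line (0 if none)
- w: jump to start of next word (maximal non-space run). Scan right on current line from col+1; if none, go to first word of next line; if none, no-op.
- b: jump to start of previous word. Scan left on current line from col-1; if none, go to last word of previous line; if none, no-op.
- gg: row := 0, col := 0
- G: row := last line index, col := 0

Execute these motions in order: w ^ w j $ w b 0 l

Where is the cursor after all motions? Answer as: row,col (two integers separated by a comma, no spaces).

Answer: 1,1

Derivation:
After 1 (w): row=0 col=2 char='r'
After 2 (^): row=0 col=2 char='r'
After 3 (w): row=0 col=6 char='s'
After 4 (j): row=1 col=6 char='p'
After 5 ($): row=1 col=19 char='d'
After 6 (w): row=2 col=0 char='n'
After 7 (b): row=1 col=16 char='w'
After 8 (0): row=1 col=0 char='r'
After 9 (l): row=1 col=1 char='a'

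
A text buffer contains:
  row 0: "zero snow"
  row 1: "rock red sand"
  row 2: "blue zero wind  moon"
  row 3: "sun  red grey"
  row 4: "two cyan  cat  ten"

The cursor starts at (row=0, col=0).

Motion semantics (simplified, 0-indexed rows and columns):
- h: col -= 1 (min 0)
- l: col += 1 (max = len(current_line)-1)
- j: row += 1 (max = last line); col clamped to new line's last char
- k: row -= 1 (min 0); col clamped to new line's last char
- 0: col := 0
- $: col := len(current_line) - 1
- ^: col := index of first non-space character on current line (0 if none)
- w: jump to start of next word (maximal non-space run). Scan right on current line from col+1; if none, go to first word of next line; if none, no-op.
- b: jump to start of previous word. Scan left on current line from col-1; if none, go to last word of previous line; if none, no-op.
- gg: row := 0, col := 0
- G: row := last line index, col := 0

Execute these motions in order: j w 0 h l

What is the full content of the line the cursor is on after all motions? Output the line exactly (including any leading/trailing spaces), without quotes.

After 1 (j): row=1 col=0 char='r'
After 2 (w): row=1 col=5 char='r'
After 3 (0): row=1 col=0 char='r'
After 4 (h): row=1 col=0 char='r'
After 5 (l): row=1 col=1 char='o'

Answer: rock red sand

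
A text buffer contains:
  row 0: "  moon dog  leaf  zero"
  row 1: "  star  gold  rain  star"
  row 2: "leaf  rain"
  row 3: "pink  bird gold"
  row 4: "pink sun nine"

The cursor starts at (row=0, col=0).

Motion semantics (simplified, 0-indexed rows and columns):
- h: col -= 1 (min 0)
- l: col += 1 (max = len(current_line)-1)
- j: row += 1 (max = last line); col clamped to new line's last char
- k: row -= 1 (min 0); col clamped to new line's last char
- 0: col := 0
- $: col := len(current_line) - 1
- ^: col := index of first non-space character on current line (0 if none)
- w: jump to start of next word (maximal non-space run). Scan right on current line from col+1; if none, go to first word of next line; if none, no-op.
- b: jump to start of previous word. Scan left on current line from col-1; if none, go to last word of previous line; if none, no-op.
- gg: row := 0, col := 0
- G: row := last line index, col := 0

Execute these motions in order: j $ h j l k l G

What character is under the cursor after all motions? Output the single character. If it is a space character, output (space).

Answer: p

Derivation:
After 1 (j): row=1 col=0 char='_'
After 2 ($): row=1 col=23 char='r'
After 3 (h): row=1 col=22 char='a'
After 4 (j): row=2 col=9 char='n'
After 5 (l): row=2 col=9 char='n'
After 6 (k): row=1 col=9 char='o'
After 7 (l): row=1 col=10 char='l'
After 8 (G): row=4 col=0 char='p'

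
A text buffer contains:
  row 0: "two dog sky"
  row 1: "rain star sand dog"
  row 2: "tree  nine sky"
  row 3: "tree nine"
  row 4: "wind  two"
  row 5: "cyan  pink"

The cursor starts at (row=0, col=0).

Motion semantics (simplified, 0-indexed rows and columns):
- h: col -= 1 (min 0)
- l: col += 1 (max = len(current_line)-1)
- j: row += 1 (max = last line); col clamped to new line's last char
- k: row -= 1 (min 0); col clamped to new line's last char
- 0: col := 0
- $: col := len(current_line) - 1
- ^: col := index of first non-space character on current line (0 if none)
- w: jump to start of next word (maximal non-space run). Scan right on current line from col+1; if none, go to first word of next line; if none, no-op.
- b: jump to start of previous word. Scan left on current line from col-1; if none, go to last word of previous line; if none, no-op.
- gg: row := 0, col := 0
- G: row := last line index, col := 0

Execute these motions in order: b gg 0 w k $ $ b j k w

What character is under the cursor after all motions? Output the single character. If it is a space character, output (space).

Answer: r

Derivation:
After 1 (b): row=0 col=0 char='t'
After 2 (gg): row=0 col=0 char='t'
After 3 (0): row=0 col=0 char='t'
After 4 (w): row=0 col=4 char='d'
After 5 (k): row=0 col=4 char='d'
After 6 ($): row=0 col=10 char='y'
After 7 ($): row=0 col=10 char='y'
After 8 (b): row=0 col=8 char='s'
After 9 (j): row=1 col=8 char='r'
After 10 (k): row=0 col=8 char='s'
After 11 (w): row=1 col=0 char='r'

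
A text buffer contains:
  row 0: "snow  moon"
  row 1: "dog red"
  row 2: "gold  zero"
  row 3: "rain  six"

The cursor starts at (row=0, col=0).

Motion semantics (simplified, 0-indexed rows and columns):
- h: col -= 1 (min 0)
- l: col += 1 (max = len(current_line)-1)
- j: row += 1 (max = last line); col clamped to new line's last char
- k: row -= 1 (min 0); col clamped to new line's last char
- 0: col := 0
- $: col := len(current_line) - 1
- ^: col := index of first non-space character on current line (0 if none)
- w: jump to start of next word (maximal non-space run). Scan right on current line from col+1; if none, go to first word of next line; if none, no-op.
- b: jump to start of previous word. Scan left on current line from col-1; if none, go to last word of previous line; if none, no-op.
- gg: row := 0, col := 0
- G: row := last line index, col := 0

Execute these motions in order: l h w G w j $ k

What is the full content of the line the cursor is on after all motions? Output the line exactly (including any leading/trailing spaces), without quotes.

Answer: gold  zero

Derivation:
After 1 (l): row=0 col=1 char='n'
After 2 (h): row=0 col=0 char='s'
After 3 (w): row=0 col=6 char='m'
After 4 (G): row=3 col=0 char='r'
After 5 (w): row=3 col=6 char='s'
After 6 (j): row=3 col=6 char='s'
After 7 ($): row=3 col=8 char='x'
After 8 (k): row=2 col=8 char='r'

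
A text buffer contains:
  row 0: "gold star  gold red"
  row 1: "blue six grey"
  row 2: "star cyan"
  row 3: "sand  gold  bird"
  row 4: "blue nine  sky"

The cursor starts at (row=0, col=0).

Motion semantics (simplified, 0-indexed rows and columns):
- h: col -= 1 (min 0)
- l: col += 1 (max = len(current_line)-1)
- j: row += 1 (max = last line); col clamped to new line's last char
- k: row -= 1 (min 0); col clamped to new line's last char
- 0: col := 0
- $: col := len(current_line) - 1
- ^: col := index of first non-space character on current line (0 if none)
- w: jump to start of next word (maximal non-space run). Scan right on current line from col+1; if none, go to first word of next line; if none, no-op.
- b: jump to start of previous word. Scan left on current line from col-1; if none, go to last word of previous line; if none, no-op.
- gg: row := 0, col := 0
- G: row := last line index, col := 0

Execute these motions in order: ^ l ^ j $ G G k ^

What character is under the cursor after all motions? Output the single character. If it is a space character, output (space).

Answer: s

Derivation:
After 1 (^): row=0 col=0 char='g'
After 2 (l): row=0 col=1 char='o'
After 3 (^): row=0 col=0 char='g'
After 4 (j): row=1 col=0 char='b'
After 5 ($): row=1 col=12 char='y'
After 6 (G): row=4 col=0 char='b'
After 7 (G): row=4 col=0 char='b'
After 8 (k): row=3 col=0 char='s'
After 9 (^): row=3 col=0 char='s'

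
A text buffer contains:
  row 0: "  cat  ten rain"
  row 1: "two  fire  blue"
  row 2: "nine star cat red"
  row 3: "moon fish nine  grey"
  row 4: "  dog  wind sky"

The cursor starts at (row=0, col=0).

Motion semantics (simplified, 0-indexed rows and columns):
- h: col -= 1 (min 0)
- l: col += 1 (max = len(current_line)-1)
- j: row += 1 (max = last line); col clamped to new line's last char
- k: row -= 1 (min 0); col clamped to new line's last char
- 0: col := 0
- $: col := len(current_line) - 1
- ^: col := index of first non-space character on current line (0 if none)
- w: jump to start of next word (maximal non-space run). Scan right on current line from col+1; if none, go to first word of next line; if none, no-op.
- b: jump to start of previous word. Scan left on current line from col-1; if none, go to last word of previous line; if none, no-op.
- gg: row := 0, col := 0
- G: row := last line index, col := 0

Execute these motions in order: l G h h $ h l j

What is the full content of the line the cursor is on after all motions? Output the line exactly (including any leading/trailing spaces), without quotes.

After 1 (l): row=0 col=1 char='_'
After 2 (G): row=4 col=0 char='_'
After 3 (h): row=4 col=0 char='_'
After 4 (h): row=4 col=0 char='_'
After 5 ($): row=4 col=14 char='y'
After 6 (h): row=4 col=13 char='k'
After 7 (l): row=4 col=14 char='y'
After 8 (j): row=4 col=14 char='y'

Answer:   dog  wind sky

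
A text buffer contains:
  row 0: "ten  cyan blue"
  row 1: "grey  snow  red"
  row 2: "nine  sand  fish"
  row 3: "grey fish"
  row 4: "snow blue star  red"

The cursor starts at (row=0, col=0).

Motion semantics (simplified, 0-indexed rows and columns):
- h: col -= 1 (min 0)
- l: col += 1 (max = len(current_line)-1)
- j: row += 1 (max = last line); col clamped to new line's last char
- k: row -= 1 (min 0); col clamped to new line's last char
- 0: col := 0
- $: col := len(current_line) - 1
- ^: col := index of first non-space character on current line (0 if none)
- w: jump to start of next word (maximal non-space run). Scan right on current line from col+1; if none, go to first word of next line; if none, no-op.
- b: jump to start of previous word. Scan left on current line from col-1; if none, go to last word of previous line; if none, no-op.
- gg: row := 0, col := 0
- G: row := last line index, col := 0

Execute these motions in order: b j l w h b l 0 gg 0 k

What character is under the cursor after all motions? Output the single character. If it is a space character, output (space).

After 1 (b): row=0 col=0 char='t'
After 2 (j): row=1 col=0 char='g'
After 3 (l): row=1 col=1 char='r'
After 4 (w): row=1 col=6 char='s'
After 5 (h): row=1 col=5 char='_'
After 6 (b): row=1 col=0 char='g'
After 7 (l): row=1 col=1 char='r'
After 8 (0): row=1 col=0 char='g'
After 9 (gg): row=0 col=0 char='t'
After 10 (0): row=0 col=0 char='t'
After 11 (k): row=0 col=0 char='t'

Answer: t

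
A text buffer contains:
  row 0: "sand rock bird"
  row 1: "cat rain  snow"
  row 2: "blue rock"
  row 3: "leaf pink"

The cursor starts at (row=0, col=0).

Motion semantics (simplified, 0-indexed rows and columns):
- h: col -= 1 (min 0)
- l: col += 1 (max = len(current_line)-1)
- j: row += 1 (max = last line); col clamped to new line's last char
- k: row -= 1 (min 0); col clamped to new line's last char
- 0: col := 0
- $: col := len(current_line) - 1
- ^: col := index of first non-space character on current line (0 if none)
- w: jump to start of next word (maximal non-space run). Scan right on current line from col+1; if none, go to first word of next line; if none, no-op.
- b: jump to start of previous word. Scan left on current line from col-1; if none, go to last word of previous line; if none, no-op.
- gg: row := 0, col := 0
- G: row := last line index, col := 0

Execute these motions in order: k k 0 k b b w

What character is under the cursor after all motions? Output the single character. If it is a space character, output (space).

Answer: r

Derivation:
After 1 (k): row=0 col=0 char='s'
After 2 (k): row=0 col=0 char='s'
After 3 (0): row=0 col=0 char='s'
After 4 (k): row=0 col=0 char='s'
After 5 (b): row=0 col=0 char='s'
After 6 (b): row=0 col=0 char='s'
After 7 (w): row=0 col=5 char='r'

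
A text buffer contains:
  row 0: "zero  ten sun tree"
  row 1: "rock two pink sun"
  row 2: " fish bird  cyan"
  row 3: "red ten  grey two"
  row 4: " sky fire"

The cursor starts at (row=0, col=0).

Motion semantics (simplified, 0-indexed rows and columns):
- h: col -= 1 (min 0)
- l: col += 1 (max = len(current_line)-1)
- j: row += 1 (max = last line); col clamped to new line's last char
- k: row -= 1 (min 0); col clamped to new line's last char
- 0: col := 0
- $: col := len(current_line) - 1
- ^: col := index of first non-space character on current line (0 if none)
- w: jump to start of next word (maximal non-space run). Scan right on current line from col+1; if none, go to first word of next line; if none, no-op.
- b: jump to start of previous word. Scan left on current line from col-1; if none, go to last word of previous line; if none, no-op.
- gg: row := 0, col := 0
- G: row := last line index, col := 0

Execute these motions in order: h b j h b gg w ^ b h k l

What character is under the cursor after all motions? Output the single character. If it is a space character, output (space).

Answer: e

Derivation:
After 1 (h): row=0 col=0 char='z'
After 2 (b): row=0 col=0 char='z'
After 3 (j): row=1 col=0 char='r'
After 4 (h): row=1 col=0 char='r'
After 5 (b): row=0 col=14 char='t'
After 6 (gg): row=0 col=0 char='z'
After 7 (w): row=0 col=6 char='t'
After 8 (^): row=0 col=0 char='z'
After 9 (b): row=0 col=0 char='z'
After 10 (h): row=0 col=0 char='z'
After 11 (k): row=0 col=0 char='z'
After 12 (l): row=0 col=1 char='e'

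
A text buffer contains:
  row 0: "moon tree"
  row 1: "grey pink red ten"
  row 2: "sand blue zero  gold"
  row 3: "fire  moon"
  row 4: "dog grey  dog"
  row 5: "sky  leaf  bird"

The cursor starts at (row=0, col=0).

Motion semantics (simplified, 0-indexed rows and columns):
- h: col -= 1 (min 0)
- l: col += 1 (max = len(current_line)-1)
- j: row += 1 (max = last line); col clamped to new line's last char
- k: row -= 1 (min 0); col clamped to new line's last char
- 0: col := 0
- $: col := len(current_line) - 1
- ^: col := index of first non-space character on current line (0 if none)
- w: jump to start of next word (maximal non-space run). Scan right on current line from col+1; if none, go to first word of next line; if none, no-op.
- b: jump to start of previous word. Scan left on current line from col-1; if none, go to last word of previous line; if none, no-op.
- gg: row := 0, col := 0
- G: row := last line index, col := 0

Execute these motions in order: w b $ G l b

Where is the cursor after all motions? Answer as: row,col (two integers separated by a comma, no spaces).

After 1 (w): row=0 col=5 char='t'
After 2 (b): row=0 col=0 char='m'
After 3 ($): row=0 col=8 char='e'
After 4 (G): row=5 col=0 char='s'
After 5 (l): row=5 col=1 char='k'
After 6 (b): row=5 col=0 char='s'

Answer: 5,0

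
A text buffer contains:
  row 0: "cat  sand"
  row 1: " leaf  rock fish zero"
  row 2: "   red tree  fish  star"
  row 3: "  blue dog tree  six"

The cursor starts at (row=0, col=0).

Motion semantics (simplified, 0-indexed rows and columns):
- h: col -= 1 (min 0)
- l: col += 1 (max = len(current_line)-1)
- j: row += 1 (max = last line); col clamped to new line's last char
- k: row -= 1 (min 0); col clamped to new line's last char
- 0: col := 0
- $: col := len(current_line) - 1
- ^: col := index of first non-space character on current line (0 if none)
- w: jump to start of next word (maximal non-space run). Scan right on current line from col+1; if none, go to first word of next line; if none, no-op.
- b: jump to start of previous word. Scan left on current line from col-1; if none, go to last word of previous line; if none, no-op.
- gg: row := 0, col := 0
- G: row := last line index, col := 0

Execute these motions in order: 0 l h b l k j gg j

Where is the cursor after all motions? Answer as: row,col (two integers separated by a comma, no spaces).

After 1 (0): row=0 col=0 char='c'
After 2 (l): row=0 col=1 char='a'
After 3 (h): row=0 col=0 char='c'
After 4 (b): row=0 col=0 char='c'
After 5 (l): row=0 col=1 char='a'
After 6 (k): row=0 col=1 char='a'
After 7 (j): row=1 col=1 char='l'
After 8 (gg): row=0 col=0 char='c'
After 9 (j): row=1 col=0 char='_'

Answer: 1,0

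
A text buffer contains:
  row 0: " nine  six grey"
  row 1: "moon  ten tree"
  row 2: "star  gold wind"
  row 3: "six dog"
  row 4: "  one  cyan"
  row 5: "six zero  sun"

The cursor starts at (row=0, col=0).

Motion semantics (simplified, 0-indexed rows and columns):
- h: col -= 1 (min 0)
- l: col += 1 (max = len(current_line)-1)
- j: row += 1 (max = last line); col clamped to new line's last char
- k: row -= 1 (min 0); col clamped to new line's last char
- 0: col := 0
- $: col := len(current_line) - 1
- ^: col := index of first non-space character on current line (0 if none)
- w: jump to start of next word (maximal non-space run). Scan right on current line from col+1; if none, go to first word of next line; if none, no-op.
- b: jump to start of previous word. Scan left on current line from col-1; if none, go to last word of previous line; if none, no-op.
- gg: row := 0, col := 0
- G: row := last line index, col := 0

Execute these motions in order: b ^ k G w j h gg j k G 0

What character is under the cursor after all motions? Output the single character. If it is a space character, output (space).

Answer: s

Derivation:
After 1 (b): row=0 col=0 char='_'
After 2 (^): row=0 col=1 char='n'
After 3 (k): row=0 col=1 char='n'
After 4 (G): row=5 col=0 char='s'
After 5 (w): row=5 col=4 char='z'
After 6 (j): row=5 col=4 char='z'
After 7 (h): row=5 col=3 char='_'
After 8 (gg): row=0 col=0 char='_'
After 9 (j): row=1 col=0 char='m'
After 10 (k): row=0 col=0 char='_'
After 11 (G): row=5 col=0 char='s'
After 12 (0): row=5 col=0 char='s'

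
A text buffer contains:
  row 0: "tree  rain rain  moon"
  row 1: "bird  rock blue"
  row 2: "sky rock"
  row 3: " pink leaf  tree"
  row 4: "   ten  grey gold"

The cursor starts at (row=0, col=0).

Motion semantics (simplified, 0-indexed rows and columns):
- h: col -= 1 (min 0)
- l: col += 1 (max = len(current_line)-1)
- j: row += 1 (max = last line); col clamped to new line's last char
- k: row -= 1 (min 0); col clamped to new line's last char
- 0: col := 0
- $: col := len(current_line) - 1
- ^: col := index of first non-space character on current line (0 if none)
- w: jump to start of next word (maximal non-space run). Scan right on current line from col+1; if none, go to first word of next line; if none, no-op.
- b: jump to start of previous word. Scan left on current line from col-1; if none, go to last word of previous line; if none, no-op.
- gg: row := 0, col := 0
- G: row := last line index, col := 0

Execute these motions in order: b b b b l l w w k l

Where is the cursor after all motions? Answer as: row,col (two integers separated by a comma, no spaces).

Answer: 0,12

Derivation:
After 1 (b): row=0 col=0 char='t'
After 2 (b): row=0 col=0 char='t'
After 3 (b): row=0 col=0 char='t'
After 4 (b): row=0 col=0 char='t'
After 5 (l): row=0 col=1 char='r'
After 6 (l): row=0 col=2 char='e'
After 7 (w): row=0 col=6 char='r'
After 8 (w): row=0 col=11 char='r'
After 9 (k): row=0 col=11 char='r'
After 10 (l): row=0 col=12 char='a'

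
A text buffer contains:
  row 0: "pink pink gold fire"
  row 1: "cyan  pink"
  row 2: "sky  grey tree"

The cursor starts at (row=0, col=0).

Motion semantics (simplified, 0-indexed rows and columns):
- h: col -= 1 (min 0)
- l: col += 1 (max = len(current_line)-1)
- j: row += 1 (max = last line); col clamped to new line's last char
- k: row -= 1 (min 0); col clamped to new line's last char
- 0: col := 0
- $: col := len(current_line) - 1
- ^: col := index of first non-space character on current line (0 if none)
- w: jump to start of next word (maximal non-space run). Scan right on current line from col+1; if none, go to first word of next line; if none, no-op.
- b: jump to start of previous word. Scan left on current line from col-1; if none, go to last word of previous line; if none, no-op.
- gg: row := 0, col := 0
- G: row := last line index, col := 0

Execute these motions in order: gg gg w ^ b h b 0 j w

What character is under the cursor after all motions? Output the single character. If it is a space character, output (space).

After 1 (gg): row=0 col=0 char='p'
After 2 (gg): row=0 col=0 char='p'
After 3 (w): row=0 col=5 char='p'
After 4 (^): row=0 col=0 char='p'
After 5 (b): row=0 col=0 char='p'
After 6 (h): row=0 col=0 char='p'
After 7 (b): row=0 col=0 char='p'
After 8 (0): row=0 col=0 char='p'
After 9 (j): row=1 col=0 char='c'
After 10 (w): row=1 col=6 char='p'

Answer: p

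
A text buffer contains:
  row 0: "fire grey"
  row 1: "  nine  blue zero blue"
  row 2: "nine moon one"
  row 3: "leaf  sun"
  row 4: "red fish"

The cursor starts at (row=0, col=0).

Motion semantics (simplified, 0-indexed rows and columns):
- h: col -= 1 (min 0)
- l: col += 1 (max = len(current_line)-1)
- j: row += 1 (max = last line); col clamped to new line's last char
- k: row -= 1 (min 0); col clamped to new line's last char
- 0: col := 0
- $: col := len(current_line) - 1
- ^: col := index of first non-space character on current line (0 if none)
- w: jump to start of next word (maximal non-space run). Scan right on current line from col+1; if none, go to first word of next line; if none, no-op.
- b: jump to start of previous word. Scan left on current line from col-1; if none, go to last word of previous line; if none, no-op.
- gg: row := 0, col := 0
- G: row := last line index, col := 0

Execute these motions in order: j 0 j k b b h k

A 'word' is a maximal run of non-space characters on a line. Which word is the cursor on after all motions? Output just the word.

After 1 (j): row=1 col=0 char='_'
After 2 (0): row=1 col=0 char='_'
After 3 (j): row=2 col=0 char='n'
After 4 (k): row=1 col=0 char='_'
After 5 (b): row=0 col=5 char='g'
After 6 (b): row=0 col=0 char='f'
After 7 (h): row=0 col=0 char='f'
After 8 (k): row=0 col=0 char='f'

Answer: fire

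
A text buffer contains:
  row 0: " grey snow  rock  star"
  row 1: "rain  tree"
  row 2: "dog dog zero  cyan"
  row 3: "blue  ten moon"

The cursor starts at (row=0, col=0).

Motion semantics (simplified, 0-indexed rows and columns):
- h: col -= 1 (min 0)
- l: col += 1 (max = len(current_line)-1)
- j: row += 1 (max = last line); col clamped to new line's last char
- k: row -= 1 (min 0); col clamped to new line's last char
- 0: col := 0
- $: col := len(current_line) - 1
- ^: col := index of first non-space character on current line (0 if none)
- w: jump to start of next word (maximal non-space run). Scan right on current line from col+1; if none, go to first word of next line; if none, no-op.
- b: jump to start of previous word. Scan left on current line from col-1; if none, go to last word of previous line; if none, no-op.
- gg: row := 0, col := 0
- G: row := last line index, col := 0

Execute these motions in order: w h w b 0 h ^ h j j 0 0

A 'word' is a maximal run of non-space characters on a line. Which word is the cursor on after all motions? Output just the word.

After 1 (w): row=0 col=1 char='g'
After 2 (h): row=0 col=0 char='_'
After 3 (w): row=0 col=1 char='g'
After 4 (b): row=0 col=1 char='g'
After 5 (0): row=0 col=0 char='_'
After 6 (h): row=0 col=0 char='_'
After 7 (^): row=0 col=1 char='g'
After 8 (h): row=0 col=0 char='_'
After 9 (j): row=1 col=0 char='r'
After 10 (j): row=2 col=0 char='d'
After 11 (0): row=2 col=0 char='d'
After 12 (0): row=2 col=0 char='d'

Answer: dog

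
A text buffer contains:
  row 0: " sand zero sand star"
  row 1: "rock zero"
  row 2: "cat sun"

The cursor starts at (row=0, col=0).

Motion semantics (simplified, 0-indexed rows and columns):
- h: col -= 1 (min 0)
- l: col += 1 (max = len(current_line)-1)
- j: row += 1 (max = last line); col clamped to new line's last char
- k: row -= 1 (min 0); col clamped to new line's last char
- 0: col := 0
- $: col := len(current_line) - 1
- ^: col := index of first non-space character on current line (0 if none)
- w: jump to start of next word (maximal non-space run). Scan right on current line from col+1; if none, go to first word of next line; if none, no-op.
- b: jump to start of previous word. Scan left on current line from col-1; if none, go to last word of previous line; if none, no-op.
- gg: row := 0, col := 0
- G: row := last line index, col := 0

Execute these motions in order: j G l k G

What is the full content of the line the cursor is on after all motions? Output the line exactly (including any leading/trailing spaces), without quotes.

Answer: cat sun

Derivation:
After 1 (j): row=1 col=0 char='r'
After 2 (G): row=2 col=0 char='c'
After 3 (l): row=2 col=1 char='a'
After 4 (k): row=1 col=1 char='o'
After 5 (G): row=2 col=0 char='c'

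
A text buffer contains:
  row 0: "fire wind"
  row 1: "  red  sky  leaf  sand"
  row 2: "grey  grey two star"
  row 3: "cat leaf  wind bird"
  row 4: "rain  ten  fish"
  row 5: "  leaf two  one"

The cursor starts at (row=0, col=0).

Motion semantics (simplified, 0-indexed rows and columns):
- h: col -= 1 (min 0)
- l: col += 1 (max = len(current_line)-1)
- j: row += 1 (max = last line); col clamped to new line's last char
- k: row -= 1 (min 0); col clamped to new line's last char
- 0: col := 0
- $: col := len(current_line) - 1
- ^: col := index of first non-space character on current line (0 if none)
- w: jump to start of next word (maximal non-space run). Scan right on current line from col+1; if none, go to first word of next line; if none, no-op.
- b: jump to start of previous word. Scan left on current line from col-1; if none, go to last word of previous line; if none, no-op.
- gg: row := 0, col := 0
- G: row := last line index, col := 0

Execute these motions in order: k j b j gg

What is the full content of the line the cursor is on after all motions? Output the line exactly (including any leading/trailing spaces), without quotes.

Answer: fire wind

Derivation:
After 1 (k): row=0 col=0 char='f'
After 2 (j): row=1 col=0 char='_'
After 3 (b): row=0 col=5 char='w'
After 4 (j): row=1 col=5 char='_'
After 5 (gg): row=0 col=0 char='f'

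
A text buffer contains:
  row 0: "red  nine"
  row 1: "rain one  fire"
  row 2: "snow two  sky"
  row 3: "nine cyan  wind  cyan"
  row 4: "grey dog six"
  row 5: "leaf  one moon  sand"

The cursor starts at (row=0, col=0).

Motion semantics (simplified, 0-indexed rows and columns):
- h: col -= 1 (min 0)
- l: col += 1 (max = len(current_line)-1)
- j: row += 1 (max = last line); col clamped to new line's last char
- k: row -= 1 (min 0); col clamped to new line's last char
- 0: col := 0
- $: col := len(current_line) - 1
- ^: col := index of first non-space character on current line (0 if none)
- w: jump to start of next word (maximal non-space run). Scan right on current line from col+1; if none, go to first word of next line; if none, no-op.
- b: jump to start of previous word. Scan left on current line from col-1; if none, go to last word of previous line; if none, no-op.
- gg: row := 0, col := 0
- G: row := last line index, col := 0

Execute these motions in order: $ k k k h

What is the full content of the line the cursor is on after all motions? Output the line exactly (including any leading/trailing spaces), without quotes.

After 1 ($): row=0 col=8 char='e'
After 2 (k): row=0 col=8 char='e'
After 3 (k): row=0 col=8 char='e'
After 4 (k): row=0 col=8 char='e'
After 5 (h): row=0 col=7 char='n'

Answer: red  nine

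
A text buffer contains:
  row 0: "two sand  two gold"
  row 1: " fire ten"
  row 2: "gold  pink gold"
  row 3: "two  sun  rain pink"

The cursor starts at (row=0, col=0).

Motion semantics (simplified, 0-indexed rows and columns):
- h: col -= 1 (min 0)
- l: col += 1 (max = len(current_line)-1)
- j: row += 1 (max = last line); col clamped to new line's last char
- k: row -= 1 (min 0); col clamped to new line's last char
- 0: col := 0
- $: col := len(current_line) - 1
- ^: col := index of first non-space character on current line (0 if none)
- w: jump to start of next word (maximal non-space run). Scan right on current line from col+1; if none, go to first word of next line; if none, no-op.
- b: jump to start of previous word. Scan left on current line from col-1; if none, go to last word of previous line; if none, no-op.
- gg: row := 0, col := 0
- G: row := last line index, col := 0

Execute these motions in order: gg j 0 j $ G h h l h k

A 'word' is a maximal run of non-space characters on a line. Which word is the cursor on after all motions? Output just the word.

Answer: gold

Derivation:
After 1 (gg): row=0 col=0 char='t'
After 2 (j): row=1 col=0 char='_'
After 3 (0): row=1 col=0 char='_'
After 4 (j): row=2 col=0 char='g'
After 5 ($): row=2 col=14 char='d'
After 6 (G): row=3 col=0 char='t'
After 7 (h): row=3 col=0 char='t'
After 8 (h): row=3 col=0 char='t'
After 9 (l): row=3 col=1 char='w'
After 10 (h): row=3 col=0 char='t'
After 11 (k): row=2 col=0 char='g'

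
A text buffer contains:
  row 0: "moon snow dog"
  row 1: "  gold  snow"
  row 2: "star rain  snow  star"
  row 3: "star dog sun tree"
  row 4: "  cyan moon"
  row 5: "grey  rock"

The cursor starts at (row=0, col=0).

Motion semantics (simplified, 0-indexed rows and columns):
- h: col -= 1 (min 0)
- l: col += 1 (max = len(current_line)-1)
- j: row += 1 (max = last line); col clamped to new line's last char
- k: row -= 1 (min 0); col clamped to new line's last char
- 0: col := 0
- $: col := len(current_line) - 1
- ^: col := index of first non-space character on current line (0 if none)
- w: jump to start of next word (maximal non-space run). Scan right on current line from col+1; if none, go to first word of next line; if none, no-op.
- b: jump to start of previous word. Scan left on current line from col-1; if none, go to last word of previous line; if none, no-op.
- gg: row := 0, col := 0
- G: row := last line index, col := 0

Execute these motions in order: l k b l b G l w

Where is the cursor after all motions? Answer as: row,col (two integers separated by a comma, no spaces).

After 1 (l): row=0 col=1 char='o'
After 2 (k): row=0 col=1 char='o'
After 3 (b): row=0 col=0 char='m'
After 4 (l): row=0 col=1 char='o'
After 5 (b): row=0 col=0 char='m'
After 6 (G): row=5 col=0 char='g'
After 7 (l): row=5 col=1 char='r'
After 8 (w): row=5 col=6 char='r'

Answer: 5,6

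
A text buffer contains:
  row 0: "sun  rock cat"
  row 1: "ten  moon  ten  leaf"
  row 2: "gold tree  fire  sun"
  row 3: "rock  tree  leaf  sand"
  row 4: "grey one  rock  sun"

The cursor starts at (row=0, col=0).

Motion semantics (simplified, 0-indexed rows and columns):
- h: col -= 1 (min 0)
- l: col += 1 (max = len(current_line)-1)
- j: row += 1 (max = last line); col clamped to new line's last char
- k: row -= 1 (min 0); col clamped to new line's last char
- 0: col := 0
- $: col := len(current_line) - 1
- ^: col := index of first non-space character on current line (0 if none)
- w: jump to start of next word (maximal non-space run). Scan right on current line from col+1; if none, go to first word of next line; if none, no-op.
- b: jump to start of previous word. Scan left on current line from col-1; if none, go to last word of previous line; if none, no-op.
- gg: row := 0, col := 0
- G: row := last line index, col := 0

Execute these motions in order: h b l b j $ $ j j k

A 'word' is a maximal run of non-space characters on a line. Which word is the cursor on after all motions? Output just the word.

After 1 (h): row=0 col=0 char='s'
After 2 (b): row=0 col=0 char='s'
After 3 (l): row=0 col=1 char='u'
After 4 (b): row=0 col=0 char='s'
After 5 (j): row=1 col=0 char='t'
After 6 ($): row=1 col=19 char='f'
After 7 ($): row=1 col=19 char='f'
After 8 (j): row=2 col=19 char='n'
After 9 (j): row=3 col=19 char='a'
After 10 (k): row=2 col=19 char='n'

Answer: sun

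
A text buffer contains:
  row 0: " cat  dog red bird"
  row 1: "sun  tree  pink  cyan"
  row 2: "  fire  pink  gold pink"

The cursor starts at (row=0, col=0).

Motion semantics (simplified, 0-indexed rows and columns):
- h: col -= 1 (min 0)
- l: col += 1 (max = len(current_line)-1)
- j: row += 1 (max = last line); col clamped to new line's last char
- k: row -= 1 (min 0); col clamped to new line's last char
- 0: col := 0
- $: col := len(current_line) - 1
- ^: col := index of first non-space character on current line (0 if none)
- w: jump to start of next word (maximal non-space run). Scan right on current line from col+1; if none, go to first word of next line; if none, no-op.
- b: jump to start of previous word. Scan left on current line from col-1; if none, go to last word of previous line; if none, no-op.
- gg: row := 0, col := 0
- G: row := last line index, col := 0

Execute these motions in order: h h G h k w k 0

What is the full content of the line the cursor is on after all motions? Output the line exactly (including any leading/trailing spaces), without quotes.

After 1 (h): row=0 col=0 char='_'
After 2 (h): row=0 col=0 char='_'
After 3 (G): row=2 col=0 char='_'
After 4 (h): row=2 col=0 char='_'
After 5 (k): row=1 col=0 char='s'
After 6 (w): row=1 col=5 char='t'
After 7 (k): row=0 col=5 char='_'
After 8 (0): row=0 col=0 char='_'

Answer:  cat  dog red bird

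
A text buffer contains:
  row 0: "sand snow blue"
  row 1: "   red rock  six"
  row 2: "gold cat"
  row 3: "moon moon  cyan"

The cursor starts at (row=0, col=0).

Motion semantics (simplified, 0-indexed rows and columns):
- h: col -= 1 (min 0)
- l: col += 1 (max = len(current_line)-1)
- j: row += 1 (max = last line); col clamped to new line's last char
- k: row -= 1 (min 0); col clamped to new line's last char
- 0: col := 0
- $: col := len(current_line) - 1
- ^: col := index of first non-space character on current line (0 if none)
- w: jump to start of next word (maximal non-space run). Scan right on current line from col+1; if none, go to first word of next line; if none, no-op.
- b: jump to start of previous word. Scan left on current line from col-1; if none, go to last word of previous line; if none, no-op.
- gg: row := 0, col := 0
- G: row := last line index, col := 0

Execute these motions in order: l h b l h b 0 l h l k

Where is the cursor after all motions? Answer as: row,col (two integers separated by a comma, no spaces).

After 1 (l): row=0 col=1 char='a'
After 2 (h): row=0 col=0 char='s'
After 3 (b): row=0 col=0 char='s'
After 4 (l): row=0 col=1 char='a'
After 5 (h): row=0 col=0 char='s'
After 6 (b): row=0 col=0 char='s'
After 7 (0): row=0 col=0 char='s'
After 8 (l): row=0 col=1 char='a'
After 9 (h): row=0 col=0 char='s'
After 10 (l): row=0 col=1 char='a'
After 11 (k): row=0 col=1 char='a'

Answer: 0,1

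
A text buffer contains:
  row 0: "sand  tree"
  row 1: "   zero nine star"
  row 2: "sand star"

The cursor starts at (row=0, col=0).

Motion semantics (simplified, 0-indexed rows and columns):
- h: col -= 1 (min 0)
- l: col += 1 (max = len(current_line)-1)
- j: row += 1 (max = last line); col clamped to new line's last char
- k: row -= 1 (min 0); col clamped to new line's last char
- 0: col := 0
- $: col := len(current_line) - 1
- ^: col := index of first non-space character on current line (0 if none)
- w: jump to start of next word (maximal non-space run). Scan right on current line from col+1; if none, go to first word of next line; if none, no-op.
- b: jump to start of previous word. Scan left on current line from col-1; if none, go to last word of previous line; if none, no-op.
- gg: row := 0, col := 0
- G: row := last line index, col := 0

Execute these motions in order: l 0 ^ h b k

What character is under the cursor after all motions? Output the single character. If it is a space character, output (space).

After 1 (l): row=0 col=1 char='a'
After 2 (0): row=0 col=0 char='s'
After 3 (^): row=0 col=0 char='s'
After 4 (h): row=0 col=0 char='s'
After 5 (b): row=0 col=0 char='s'
After 6 (k): row=0 col=0 char='s'

Answer: s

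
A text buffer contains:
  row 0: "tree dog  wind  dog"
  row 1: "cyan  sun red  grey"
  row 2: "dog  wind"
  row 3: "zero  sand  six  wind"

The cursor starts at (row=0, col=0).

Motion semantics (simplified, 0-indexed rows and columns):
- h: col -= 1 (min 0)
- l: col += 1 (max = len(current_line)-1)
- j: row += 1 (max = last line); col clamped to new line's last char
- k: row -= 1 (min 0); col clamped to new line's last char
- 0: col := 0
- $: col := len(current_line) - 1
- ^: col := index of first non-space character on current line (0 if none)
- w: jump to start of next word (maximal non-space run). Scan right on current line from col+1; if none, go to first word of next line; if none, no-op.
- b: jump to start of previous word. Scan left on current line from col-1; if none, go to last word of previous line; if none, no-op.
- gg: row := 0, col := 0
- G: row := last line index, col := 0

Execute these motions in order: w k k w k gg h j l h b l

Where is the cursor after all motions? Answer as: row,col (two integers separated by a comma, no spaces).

After 1 (w): row=0 col=5 char='d'
After 2 (k): row=0 col=5 char='d'
After 3 (k): row=0 col=5 char='d'
After 4 (w): row=0 col=10 char='w'
After 5 (k): row=0 col=10 char='w'
After 6 (gg): row=0 col=0 char='t'
After 7 (h): row=0 col=0 char='t'
After 8 (j): row=1 col=0 char='c'
After 9 (l): row=1 col=1 char='y'
After 10 (h): row=1 col=0 char='c'
After 11 (b): row=0 col=16 char='d'
After 12 (l): row=0 col=17 char='o'

Answer: 0,17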